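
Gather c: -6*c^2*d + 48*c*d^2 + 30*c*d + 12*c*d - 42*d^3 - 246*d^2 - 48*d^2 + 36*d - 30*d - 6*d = -6*c^2*d + c*(48*d^2 + 42*d) - 42*d^3 - 294*d^2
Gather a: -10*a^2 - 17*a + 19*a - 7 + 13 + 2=-10*a^2 + 2*a + 8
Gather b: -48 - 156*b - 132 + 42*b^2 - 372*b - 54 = 42*b^2 - 528*b - 234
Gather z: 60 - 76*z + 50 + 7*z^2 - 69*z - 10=7*z^2 - 145*z + 100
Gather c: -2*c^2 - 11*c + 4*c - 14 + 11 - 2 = -2*c^2 - 7*c - 5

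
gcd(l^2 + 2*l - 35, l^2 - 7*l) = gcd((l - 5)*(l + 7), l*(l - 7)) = 1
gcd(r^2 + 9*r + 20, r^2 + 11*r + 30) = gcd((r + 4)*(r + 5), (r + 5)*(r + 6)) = r + 5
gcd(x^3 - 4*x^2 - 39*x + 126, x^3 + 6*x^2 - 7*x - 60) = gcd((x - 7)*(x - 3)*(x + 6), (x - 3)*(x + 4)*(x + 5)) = x - 3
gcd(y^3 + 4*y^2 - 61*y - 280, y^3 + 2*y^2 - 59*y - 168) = y^2 - y - 56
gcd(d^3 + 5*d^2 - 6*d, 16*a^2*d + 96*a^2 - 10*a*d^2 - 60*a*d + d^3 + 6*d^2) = d + 6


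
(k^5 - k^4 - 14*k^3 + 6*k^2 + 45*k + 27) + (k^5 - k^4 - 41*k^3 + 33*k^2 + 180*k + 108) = 2*k^5 - 2*k^4 - 55*k^3 + 39*k^2 + 225*k + 135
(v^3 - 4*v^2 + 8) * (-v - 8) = -v^4 - 4*v^3 + 32*v^2 - 8*v - 64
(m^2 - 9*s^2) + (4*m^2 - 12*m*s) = 5*m^2 - 12*m*s - 9*s^2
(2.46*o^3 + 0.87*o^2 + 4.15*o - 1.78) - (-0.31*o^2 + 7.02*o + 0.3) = 2.46*o^3 + 1.18*o^2 - 2.87*o - 2.08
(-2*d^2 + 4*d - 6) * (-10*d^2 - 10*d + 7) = 20*d^4 - 20*d^3 + 6*d^2 + 88*d - 42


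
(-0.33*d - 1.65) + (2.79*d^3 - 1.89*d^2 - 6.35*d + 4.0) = 2.79*d^3 - 1.89*d^2 - 6.68*d + 2.35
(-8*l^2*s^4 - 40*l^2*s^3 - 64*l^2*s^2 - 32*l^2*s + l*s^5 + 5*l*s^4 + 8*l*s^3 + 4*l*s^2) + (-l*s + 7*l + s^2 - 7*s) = -8*l^2*s^4 - 40*l^2*s^3 - 64*l^2*s^2 - 32*l^2*s + l*s^5 + 5*l*s^4 + 8*l*s^3 + 4*l*s^2 - l*s + 7*l + s^2 - 7*s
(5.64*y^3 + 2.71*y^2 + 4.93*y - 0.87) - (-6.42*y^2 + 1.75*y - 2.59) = 5.64*y^3 + 9.13*y^2 + 3.18*y + 1.72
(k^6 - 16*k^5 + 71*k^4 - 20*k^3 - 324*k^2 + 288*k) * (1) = k^6 - 16*k^5 + 71*k^4 - 20*k^3 - 324*k^2 + 288*k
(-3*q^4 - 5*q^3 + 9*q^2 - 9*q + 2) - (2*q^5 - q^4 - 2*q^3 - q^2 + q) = -2*q^5 - 2*q^4 - 3*q^3 + 10*q^2 - 10*q + 2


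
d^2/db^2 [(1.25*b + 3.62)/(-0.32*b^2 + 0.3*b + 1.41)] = ((0.64*b - 0.3)*(1.25*b + 3.62)*(1.28*b - 0.6) + (2.4*b + 1.5668)*(-0.32*b^2 + 0.3*b + 1.41))/(-0.32*b^2 + 0.3*b + 1.41)^3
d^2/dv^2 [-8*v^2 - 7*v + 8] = -16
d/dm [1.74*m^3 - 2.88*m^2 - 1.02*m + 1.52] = 5.22*m^2 - 5.76*m - 1.02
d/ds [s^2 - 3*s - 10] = 2*s - 3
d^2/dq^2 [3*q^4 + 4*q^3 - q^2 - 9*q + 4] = 36*q^2 + 24*q - 2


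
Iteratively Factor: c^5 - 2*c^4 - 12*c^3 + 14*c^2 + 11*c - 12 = (c + 3)*(c^4 - 5*c^3 + 3*c^2 + 5*c - 4) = (c - 1)*(c + 3)*(c^3 - 4*c^2 - c + 4) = (c - 1)*(c + 1)*(c + 3)*(c^2 - 5*c + 4) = (c - 4)*(c - 1)*(c + 1)*(c + 3)*(c - 1)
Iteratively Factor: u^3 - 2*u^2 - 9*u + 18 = (u - 3)*(u^2 + u - 6) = (u - 3)*(u + 3)*(u - 2)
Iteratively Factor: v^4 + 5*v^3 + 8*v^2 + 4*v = (v + 2)*(v^3 + 3*v^2 + 2*v) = (v + 2)^2*(v^2 + v) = v*(v + 2)^2*(v + 1)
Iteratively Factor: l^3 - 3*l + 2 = (l - 1)*(l^2 + l - 2) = (l - 1)^2*(l + 2)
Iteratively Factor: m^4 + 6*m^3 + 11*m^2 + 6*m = (m + 1)*(m^3 + 5*m^2 + 6*m) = m*(m + 1)*(m^2 + 5*m + 6) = m*(m + 1)*(m + 3)*(m + 2)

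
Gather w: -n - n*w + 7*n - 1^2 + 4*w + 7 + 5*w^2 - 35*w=6*n + 5*w^2 + w*(-n - 31) + 6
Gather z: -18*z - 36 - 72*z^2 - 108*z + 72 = -72*z^2 - 126*z + 36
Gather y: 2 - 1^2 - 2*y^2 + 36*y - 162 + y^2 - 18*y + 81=-y^2 + 18*y - 80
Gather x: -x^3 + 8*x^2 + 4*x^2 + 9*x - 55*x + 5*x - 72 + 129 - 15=-x^3 + 12*x^2 - 41*x + 42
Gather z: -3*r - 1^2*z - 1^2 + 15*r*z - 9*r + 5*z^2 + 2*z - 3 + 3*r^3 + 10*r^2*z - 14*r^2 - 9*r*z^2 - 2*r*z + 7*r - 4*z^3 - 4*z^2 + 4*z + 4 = 3*r^3 - 14*r^2 - 5*r - 4*z^3 + z^2*(1 - 9*r) + z*(10*r^2 + 13*r + 5)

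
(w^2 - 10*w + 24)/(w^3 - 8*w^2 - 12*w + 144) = (w - 4)/(w^2 - 2*w - 24)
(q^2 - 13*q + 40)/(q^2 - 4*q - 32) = (q - 5)/(q + 4)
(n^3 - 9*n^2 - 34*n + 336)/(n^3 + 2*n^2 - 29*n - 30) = (n^2 - 15*n + 56)/(n^2 - 4*n - 5)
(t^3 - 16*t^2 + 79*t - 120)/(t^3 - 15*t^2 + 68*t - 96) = (t - 5)/(t - 4)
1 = 1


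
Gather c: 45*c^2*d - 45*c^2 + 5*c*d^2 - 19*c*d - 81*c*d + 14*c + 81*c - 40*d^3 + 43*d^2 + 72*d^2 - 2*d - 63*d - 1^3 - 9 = c^2*(45*d - 45) + c*(5*d^2 - 100*d + 95) - 40*d^3 + 115*d^2 - 65*d - 10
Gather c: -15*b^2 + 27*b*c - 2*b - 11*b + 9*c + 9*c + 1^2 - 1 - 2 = -15*b^2 - 13*b + c*(27*b + 18) - 2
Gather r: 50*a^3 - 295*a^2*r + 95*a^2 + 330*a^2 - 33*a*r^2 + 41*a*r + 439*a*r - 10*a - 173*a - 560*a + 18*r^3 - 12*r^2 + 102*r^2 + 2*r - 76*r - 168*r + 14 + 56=50*a^3 + 425*a^2 - 743*a + 18*r^3 + r^2*(90 - 33*a) + r*(-295*a^2 + 480*a - 242) + 70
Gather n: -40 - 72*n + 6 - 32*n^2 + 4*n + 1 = -32*n^2 - 68*n - 33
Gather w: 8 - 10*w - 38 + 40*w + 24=30*w - 6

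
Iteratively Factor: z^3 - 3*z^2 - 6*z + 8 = (z + 2)*(z^2 - 5*z + 4) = (z - 4)*(z + 2)*(z - 1)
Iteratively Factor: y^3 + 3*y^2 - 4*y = (y - 1)*(y^2 + 4*y) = y*(y - 1)*(y + 4)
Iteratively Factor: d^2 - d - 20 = (d - 5)*(d + 4)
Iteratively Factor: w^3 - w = (w + 1)*(w^2 - w) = w*(w + 1)*(w - 1)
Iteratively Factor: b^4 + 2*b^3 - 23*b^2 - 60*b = (b)*(b^3 + 2*b^2 - 23*b - 60) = b*(b - 5)*(b^2 + 7*b + 12) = b*(b - 5)*(b + 4)*(b + 3)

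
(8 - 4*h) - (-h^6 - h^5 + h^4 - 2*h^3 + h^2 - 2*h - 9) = h^6 + h^5 - h^4 + 2*h^3 - h^2 - 2*h + 17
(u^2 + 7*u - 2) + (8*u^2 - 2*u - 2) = 9*u^2 + 5*u - 4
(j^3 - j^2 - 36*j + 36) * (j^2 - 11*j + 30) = j^5 - 12*j^4 + 5*j^3 + 402*j^2 - 1476*j + 1080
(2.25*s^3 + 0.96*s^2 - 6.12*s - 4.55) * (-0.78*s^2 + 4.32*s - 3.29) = -1.755*s^5 + 8.9712*s^4 + 1.5183*s^3 - 26.0478*s^2 + 0.478800000000003*s + 14.9695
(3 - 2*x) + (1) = 4 - 2*x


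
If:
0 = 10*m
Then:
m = 0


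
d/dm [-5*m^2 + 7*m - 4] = 7 - 10*m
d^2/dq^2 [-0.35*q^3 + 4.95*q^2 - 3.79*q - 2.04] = 9.9 - 2.1*q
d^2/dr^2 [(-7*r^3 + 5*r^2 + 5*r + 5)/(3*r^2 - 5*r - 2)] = 2*(-97*r^3 + 15*r^2 - 219*r + 125)/(27*r^6 - 135*r^5 + 171*r^4 + 55*r^3 - 114*r^2 - 60*r - 8)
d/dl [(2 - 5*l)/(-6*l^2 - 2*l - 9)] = (-30*l^2 + 24*l + 49)/(36*l^4 + 24*l^3 + 112*l^2 + 36*l + 81)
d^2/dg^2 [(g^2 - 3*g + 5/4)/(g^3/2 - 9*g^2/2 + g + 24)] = (4*g^6 - 36*g^5 + 330*g^4 - 2580*g^3 + 9885*g^2 - 16542*g + 12548)/(g^9 - 27*g^8 + 249*g^7 - 693*g^6 - 2094*g^5 + 12132*g^4 + 1736*g^3 - 61632*g^2 + 13824*g + 110592)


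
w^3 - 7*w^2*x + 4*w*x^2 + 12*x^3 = (w - 6*x)*(w - 2*x)*(w + x)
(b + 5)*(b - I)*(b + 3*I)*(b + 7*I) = b^4 + 5*b^3 + 9*I*b^3 - 11*b^2 + 45*I*b^2 - 55*b + 21*I*b + 105*I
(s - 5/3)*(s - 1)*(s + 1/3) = s^3 - 7*s^2/3 + 7*s/9 + 5/9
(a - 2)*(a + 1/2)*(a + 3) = a^3 + 3*a^2/2 - 11*a/2 - 3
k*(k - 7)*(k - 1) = k^3 - 8*k^2 + 7*k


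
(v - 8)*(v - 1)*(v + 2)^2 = v^4 - 5*v^3 - 24*v^2 - 4*v + 32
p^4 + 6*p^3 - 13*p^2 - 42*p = p*(p - 3)*(p + 2)*(p + 7)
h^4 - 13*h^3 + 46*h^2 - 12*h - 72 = (h - 6)^2*(h - 2)*(h + 1)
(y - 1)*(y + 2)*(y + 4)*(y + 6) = y^4 + 11*y^3 + 32*y^2 + 4*y - 48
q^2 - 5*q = q*(q - 5)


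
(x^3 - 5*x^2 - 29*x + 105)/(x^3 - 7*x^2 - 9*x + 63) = (x + 5)/(x + 3)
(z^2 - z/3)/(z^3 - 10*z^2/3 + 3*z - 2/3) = z/(z^2 - 3*z + 2)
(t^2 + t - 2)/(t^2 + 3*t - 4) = (t + 2)/(t + 4)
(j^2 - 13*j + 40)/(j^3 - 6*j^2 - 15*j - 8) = (j - 5)/(j^2 + 2*j + 1)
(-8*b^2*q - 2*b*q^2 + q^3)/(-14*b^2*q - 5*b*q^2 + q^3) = (-4*b + q)/(-7*b + q)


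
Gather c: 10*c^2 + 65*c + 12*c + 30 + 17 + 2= 10*c^2 + 77*c + 49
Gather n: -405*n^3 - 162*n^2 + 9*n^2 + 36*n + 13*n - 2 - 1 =-405*n^3 - 153*n^2 + 49*n - 3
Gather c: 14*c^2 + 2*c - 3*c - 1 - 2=14*c^2 - c - 3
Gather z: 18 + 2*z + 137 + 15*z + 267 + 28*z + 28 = 45*z + 450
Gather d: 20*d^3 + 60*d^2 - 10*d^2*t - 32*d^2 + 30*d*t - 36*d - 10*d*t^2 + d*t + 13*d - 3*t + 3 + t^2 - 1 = 20*d^3 + d^2*(28 - 10*t) + d*(-10*t^2 + 31*t - 23) + t^2 - 3*t + 2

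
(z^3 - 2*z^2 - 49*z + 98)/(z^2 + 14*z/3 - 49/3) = 3*(z^2 - 9*z + 14)/(3*z - 7)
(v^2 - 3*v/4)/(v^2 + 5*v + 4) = v*(4*v - 3)/(4*(v^2 + 5*v + 4))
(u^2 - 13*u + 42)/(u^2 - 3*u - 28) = (u - 6)/(u + 4)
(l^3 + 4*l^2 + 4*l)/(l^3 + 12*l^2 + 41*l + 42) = l*(l + 2)/(l^2 + 10*l + 21)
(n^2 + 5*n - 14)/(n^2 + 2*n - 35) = (n - 2)/(n - 5)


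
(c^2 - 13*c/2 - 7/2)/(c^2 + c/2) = (c - 7)/c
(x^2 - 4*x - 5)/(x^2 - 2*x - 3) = (x - 5)/(x - 3)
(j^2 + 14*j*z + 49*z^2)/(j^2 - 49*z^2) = (-j - 7*z)/(-j + 7*z)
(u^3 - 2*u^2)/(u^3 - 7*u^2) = (u - 2)/(u - 7)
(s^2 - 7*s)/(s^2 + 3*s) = (s - 7)/(s + 3)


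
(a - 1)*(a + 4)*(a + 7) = a^3 + 10*a^2 + 17*a - 28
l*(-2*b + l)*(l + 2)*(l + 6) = -2*b*l^3 - 16*b*l^2 - 24*b*l + l^4 + 8*l^3 + 12*l^2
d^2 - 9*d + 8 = (d - 8)*(d - 1)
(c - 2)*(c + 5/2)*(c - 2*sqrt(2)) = c^3 - 2*sqrt(2)*c^2 + c^2/2 - 5*c - sqrt(2)*c + 10*sqrt(2)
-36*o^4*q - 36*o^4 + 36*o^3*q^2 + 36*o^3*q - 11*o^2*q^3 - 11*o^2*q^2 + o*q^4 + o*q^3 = (-6*o + q)*(-3*o + q)*(-2*o + q)*(o*q + o)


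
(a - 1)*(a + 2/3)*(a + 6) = a^3 + 17*a^2/3 - 8*a/3 - 4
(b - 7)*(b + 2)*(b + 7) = b^3 + 2*b^2 - 49*b - 98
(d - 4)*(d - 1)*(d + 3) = d^3 - 2*d^2 - 11*d + 12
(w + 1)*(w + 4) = w^2 + 5*w + 4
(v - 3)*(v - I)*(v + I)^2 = v^4 - 3*v^3 + I*v^3 + v^2 - 3*I*v^2 - 3*v + I*v - 3*I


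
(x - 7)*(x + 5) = x^2 - 2*x - 35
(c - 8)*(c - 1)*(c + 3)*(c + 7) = c^4 + c^3 - 61*c^2 - 109*c + 168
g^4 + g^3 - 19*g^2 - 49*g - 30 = (g - 5)*(g + 1)*(g + 2)*(g + 3)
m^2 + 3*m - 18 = (m - 3)*(m + 6)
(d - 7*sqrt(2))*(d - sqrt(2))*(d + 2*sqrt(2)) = d^3 - 6*sqrt(2)*d^2 - 18*d + 28*sqrt(2)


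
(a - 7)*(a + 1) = a^2 - 6*a - 7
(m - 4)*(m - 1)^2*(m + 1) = m^4 - 5*m^3 + 3*m^2 + 5*m - 4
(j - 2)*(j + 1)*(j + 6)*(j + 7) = j^4 + 12*j^3 + 27*j^2 - 68*j - 84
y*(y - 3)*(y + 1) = y^3 - 2*y^2 - 3*y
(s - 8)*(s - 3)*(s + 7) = s^3 - 4*s^2 - 53*s + 168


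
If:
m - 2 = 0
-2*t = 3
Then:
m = 2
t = -3/2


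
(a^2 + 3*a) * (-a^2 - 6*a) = -a^4 - 9*a^3 - 18*a^2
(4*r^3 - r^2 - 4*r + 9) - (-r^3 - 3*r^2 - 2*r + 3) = 5*r^3 + 2*r^2 - 2*r + 6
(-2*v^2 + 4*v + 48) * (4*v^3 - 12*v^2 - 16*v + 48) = -8*v^5 + 40*v^4 + 176*v^3 - 736*v^2 - 576*v + 2304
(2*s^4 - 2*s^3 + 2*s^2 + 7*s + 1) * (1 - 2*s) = -4*s^5 + 6*s^4 - 6*s^3 - 12*s^2 + 5*s + 1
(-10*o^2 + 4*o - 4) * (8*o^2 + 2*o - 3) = -80*o^4 + 12*o^3 + 6*o^2 - 20*o + 12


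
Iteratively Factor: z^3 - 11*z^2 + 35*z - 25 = (z - 5)*(z^2 - 6*z + 5) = (z - 5)*(z - 1)*(z - 5)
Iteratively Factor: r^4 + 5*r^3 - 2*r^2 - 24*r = (r)*(r^3 + 5*r^2 - 2*r - 24) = r*(r + 3)*(r^2 + 2*r - 8) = r*(r - 2)*(r + 3)*(r + 4)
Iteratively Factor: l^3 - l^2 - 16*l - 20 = (l + 2)*(l^2 - 3*l - 10) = (l - 5)*(l + 2)*(l + 2)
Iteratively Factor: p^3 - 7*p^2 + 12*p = (p)*(p^2 - 7*p + 12) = p*(p - 3)*(p - 4)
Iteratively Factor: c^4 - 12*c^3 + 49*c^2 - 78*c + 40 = (c - 4)*(c^3 - 8*c^2 + 17*c - 10) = (c - 5)*(c - 4)*(c^2 - 3*c + 2) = (c - 5)*(c - 4)*(c - 2)*(c - 1)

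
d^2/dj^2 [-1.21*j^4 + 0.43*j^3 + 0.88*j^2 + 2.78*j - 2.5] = -14.52*j^2 + 2.58*j + 1.76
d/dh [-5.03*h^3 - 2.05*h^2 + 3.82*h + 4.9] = -15.09*h^2 - 4.1*h + 3.82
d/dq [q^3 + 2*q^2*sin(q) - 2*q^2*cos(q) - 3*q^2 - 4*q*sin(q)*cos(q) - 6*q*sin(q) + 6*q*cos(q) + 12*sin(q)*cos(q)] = 2*sqrt(2)*q^2*sin(q + pi/4) + 3*q^2 - 2*q*sin(q) - 10*q*cos(q) - 4*q*cos(2*q) - 6*q - 2*sin(2*q) + 12*cos(2*q) + 6*sqrt(2)*cos(q + pi/4)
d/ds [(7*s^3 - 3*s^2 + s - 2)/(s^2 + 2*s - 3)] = (7*s^4 + 28*s^3 - 70*s^2 + 22*s + 1)/(s^4 + 4*s^3 - 2*s^2 - 12*s + 9)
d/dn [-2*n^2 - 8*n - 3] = -4*n - 8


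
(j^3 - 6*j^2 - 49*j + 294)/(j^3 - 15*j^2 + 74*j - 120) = (j^2 - 49)/(j^2 - 9*j + 20)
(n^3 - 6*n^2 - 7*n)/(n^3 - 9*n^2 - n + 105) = n*(n + 1)/(n^2 - 2*n - 15)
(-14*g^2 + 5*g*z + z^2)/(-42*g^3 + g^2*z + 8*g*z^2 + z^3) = 1/(3*g + z)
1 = 1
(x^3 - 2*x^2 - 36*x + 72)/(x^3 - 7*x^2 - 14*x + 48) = (x^2 - 36)/(x^2 - 5*x - 24)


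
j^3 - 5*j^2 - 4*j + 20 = (j - 5)*(j - 2)*(j + 2)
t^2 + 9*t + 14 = (t + 2)*(t + 7)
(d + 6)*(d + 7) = d^2 + 13*d + 42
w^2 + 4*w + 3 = (w + 1)*(w + 3)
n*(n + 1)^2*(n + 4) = n^4 + 6*n^3 + 9*n^2 + 4*n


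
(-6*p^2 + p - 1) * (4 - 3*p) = 18*p^3 - 27*p^2 + 7*p - 4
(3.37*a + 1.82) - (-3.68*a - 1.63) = 7.05*a + 3.45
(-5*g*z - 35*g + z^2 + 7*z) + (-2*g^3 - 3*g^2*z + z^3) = -2*g^3 - 3*g^2*z - 5*g*z - 35*g + z^3 + z^2 + 7*z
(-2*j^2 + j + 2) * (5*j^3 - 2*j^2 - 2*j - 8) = -10*j^5 + 9*j^4 + 12*j^3 + 10*j^2 - 12*j - 16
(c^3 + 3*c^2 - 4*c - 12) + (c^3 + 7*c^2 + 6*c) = 2*c^3 + 10*c^2 + 2*c - 12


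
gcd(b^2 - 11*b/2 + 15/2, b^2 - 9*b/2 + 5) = b - 5/2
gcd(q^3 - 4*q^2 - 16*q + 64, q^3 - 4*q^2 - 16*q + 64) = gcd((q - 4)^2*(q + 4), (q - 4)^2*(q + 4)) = q^3 - 4*q^2 - 16*q + 64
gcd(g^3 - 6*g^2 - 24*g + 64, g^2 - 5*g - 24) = g - 8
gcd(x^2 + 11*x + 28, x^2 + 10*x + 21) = x + 7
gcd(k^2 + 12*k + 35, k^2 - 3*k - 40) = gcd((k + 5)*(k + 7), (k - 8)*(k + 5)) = k + 5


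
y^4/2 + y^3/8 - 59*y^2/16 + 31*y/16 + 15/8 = (y/2 + 1/4)*(y - 2)*(y - 5/4)*(y + 3)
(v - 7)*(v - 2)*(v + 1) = v^3 - 8*v^2 + 5*v + 14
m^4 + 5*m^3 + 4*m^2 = m^2*(m + 1)*(m + 4)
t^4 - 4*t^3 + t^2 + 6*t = t*(t - 3)*(t - 2)*(t + 1)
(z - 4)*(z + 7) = z^2 + 3*z - 28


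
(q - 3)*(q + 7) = q^2 + 4*q - 21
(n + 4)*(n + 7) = n^2 + 11*n + 28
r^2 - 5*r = r*(r - 5)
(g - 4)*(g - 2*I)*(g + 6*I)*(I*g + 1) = I*g^4 - 3*g^3 - 4*I*g^3 + 12*g^2 + 16*I*g^2 + 12*g - 64*I*g - 48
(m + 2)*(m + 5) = m^2 + 7*m + 10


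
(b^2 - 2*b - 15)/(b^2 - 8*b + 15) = (b + 3)/(b - 3)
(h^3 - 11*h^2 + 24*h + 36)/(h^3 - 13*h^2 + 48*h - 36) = (h + 1)/(h - 1)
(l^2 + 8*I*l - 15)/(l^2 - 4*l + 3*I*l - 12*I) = (l + 5*I)/(l - 4)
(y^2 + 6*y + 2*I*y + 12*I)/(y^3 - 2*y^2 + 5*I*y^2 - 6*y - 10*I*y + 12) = (y + 6)/(y^2 + y*(-2 + 3*I) - 6*I)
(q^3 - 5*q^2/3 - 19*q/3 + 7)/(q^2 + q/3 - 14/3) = (q^2 - 4*q + 3)/(q - 2)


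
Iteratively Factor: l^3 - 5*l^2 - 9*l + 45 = (l - 3)*(l^2 - 2*l - 15) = (l - 3)*(l + 3)*(l - 5)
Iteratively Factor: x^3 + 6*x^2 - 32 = (x + 4)*(x^2 + 2*x - 8) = (x + 4)^2*(x - 2)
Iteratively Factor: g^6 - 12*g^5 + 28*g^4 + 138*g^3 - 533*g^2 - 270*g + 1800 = (g - 4)*(g^5 - 8*g^4 - 4*g^3 + 122*g^2 - 45*g - 450) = (g - 5)*(g - 4)*(g^4 - 3*g^3 - 19*g^2 + 27*g + 90) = (g - 5)^2*(g - 4)*(g^3 + 2*g^2 - 9*g - 18) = (g - 5)^2*(g - 4)*(g - 3)*(g^2 + 5*g + 6) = (g - 5)^2*(g - 4)*(g - 3)*(g + 2)*(g + 3)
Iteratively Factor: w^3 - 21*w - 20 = (w + 4)*(w^2 - 4*w - 5) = (w - 5)*(w + 4)*(w + 1)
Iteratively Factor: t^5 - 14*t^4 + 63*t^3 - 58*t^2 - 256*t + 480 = (t + 2)*(t^4 - 16*t^3 + 95*t^2 - 248*t + 240) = (t - 3)*(t + 2)*(t^3 - 13*t^2 + 56*t - 80) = (t - 5)*(t - 3)*(t + 2)*(t^2 - 8*t + 16) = (t - 5)*(t - 4)*(t - 3)*(t + 2)*(t - 4)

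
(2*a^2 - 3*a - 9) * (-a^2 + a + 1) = -2*a^4 + 5*a^3 + 8*a^2 - 12*a - 9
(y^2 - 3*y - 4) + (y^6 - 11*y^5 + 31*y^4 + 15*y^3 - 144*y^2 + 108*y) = y^6 - 11*y^5 + 31*y^4 + 15*y^3 - 143*y^2 + 105*y - 4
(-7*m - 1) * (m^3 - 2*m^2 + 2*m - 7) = -7*m^4 + 13*m^3 - 12*m^2 + 47*m + 7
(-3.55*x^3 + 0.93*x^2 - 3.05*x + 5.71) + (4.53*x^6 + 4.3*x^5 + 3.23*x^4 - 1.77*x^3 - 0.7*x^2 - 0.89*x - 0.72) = 4.53*x^6 + 4.3*x^5 + 3.23*x^4 - 5.32*x^3 + 0.23*x^2 - 3.94*x + 4.99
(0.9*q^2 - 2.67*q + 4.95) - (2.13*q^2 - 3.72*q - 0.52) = -1.23*q^2 + 1.05*q + 5.47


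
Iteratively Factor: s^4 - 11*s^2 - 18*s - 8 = (s + 1)*(s^3 - s^2 - 10*s - 8) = (s + 1)*(s + 2)*(s^2 - 3*s - 4) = (s - 4)*(s + 1)*(s + 2)*(s + 1)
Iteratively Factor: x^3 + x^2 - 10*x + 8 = (x - 2)*(x^2 + 3*x - 4) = (x - 2)*(x - 1)*(x + 4)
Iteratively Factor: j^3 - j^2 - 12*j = (j - 4)*(j^2 + 3*j) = j*(j - 4)*(j + 3)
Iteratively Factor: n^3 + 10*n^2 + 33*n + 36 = (n + 4)*(n^2 + 6*n + 9) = (n + 3)*(n + 4)*(n + 3)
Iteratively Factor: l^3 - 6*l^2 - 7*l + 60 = (l - 4)*(l^2 - 2*l - 15) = (l - 5)*(l - 4)*(l + 3)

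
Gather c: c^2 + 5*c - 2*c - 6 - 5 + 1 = c^2 + 3*c - 10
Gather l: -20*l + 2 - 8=-20*l - 6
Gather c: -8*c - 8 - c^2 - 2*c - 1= -c^2 - 10*c - 9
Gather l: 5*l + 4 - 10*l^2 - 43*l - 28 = -10*l^2 - 38*l - 24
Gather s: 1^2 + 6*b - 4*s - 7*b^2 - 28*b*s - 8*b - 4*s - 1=-7*b^2 - 2*b + s*(-28*b - 8)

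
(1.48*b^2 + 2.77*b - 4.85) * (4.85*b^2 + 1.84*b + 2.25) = 7.178*b^4 + 16.1577*b^3 - 15.0957*b^2 - 2.6915*b - 10.9125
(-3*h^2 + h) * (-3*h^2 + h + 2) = 9*h^4 - 6*h^3 - 5*h^2 + 2*h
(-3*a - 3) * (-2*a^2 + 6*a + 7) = 6*a^3 - 12*a^2 - 39*a - 21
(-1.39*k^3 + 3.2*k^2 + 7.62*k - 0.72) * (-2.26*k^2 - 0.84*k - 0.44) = 3.1414*k^5 - 6.0644*k^4 - 19.2976*k^3 - 6.1816*k^2 - 2.748*k + 0.3168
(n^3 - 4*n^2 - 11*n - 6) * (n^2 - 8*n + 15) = n^5 - 12*n^4 + 36*n^3 + 22*n^2 - 117*n - 90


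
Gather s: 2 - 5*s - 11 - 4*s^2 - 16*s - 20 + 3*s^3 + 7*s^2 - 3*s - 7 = 3*s^3 + 3*s^2 - 24*s - 36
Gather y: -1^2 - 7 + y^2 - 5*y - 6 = y^2 - 5*y - 14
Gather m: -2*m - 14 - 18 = -2*m - 32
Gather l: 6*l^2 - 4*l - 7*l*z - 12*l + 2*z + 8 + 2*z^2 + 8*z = 6*l^2 + l*(-7*z - 16) + 2*z^2 + 10*z + 8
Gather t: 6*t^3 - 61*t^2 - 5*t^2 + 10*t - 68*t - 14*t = 6*t^3 - 66*t^2 - 72*t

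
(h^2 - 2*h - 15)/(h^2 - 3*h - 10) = (h + 3)/(h + 2)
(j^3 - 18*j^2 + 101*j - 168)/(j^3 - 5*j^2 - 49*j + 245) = (j^2 - 11*j + 24)/(j^2 + 2*j - 35)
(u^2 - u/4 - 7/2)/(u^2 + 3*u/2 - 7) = (4*u + 7)/(2*(2*u + 7))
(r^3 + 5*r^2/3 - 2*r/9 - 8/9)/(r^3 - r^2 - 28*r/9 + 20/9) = (3*r^2 + 7*r + 4)/(3*r^2 - r - 10)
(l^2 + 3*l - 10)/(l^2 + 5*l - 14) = (l + 5)/(l + 7)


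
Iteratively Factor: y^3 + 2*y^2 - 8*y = (y - 2)*(y^2 + 4*y) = (y - 2)*(y + 4)*(y)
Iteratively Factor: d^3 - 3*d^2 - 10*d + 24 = (d - 4)*(d^2 + d - 6) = (d - 4)*(d - 2)*(d + 3)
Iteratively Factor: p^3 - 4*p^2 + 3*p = (p - 3)*(p^2 - p) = (p - 3)*(p - 1)*(p)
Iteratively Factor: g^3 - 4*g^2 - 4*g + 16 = (g - 4)*(g^2 - 4) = (g - 4)*(g + 2)*(g - 2)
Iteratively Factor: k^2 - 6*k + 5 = (k - 1)*(k - 5)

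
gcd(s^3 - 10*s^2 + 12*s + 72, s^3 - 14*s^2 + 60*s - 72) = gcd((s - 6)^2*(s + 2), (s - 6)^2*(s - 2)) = s^2 - 12*s + 36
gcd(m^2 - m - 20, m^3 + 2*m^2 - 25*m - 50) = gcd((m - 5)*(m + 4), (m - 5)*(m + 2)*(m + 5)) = m - 5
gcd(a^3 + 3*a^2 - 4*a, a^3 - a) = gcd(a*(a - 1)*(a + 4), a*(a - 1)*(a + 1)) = a^2 - a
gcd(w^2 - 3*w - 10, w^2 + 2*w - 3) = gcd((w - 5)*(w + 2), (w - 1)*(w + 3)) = 1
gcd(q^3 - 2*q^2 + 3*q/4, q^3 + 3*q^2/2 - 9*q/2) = q^2 - 3*q/2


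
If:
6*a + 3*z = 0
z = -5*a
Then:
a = 0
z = 0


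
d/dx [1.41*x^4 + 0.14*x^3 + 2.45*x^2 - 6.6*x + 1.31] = 5.64*x^3 + 0.42*x^2 + 4.9*x - 6.6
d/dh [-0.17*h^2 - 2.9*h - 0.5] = -0.34*h - 2.9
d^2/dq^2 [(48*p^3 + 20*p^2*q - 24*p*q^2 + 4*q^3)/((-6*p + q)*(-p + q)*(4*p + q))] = 24*p*(1952*p^6 + 1440*p^5*q - 1356*p^4*q^2 + 609*p^3*q^3 - 171*p^2*q^4 + 27*p*q^5 - q^6)/(13824*p^9 - 38016*p^8*q + 29664*p^7*q^2 + 584*p^6*q^3 - 6876*p^5*q^4 + 426*p^4*q^5 + 441*p^3*q^6 - 39*p^2*q^7 - 9*p*q^8 + q^9)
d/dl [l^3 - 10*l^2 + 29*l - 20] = 3*l^2 - 20*l + 29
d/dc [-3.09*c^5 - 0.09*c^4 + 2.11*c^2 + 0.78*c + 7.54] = -15.45*c^4 - 0.36*c^3 + 4.22*c + 0.78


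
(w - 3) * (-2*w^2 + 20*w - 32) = -2*w^3 + 26*w^2 - 92*w + 96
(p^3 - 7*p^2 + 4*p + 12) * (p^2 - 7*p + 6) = p^5 - 14*p^4 + 59*p^3 - 58*p^2 - 60*p + 72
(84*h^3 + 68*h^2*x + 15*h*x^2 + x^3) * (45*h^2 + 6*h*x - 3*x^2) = 3780*h^5 + 3564*h^4*x + 831*h^3*x^2 - 69*h^2*x^3 - 39*h*x^4 - 3*x^5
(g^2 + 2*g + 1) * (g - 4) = g^3 - 2*g^2 - 7*g - 4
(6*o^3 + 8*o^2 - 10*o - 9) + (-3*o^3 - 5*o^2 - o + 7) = 3*o^3 + 3*o^2 - 11*o - 2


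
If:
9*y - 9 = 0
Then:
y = 1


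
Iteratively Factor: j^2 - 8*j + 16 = (j - 4)*(j - 4)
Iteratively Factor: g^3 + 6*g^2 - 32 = (g + 4)*(g^2 + 2*g - 8) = (g + 4)^2*(g - 2)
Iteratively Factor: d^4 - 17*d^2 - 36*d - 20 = (d + 1)*(d^3 - d^2 - 16*d - 20) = (d + 1)*(d + 2)*(d^2 - 3*d - 10) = (d - 5)*(d + 1)*(d + 2)*(d + 2)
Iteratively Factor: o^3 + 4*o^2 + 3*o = (o)*(o^2 + 4*o + 3) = o*(o + 1)*(o + 3)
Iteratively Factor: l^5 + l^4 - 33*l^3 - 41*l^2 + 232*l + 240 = (l + 4)*(l^4 - 3*l^3 - 21*l^2 + 43*l + 60) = (l - 5)*(l + 4)*(l^3 + 2*l^2 - 11*l - 12) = (l - 5)*(l + 4)^2*(l^2 - 2*l - 3) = (l - 5)*(l + 1)*(l + 4)^2*(l - 3)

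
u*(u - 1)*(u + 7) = u^3 + 6*u^2 - 7*u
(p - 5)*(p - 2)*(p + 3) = p^3 - 4*p^2 - 11*p + 30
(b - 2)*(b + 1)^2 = b^3 - 3*b - 2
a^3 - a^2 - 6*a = a*(a - 3)*(a + 2)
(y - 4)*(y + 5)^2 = y^3 + 6*y^2 - 15*y - 100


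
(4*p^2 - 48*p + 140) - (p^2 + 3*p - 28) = 3*p^2 - 51*p + 168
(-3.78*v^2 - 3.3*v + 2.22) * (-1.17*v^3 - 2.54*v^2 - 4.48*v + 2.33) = 4.4226*v^5 + 13.4622*v^4 + 22.719*v^3 + 0.3378*v^2 - 17.6346*v + 5.1726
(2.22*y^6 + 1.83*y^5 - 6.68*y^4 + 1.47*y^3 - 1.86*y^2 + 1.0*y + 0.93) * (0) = 0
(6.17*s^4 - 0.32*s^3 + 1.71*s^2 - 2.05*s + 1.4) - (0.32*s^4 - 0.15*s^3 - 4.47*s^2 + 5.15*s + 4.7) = 5.85*s^4 - 0.17*s^3 + 6.18*s^2 - 7.2*s - 3.3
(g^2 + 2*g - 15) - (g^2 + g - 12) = g - 3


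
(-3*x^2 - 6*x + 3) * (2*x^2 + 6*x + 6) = -6*x^4 - 30*x^3 - 48*x^2 - 18*x + 18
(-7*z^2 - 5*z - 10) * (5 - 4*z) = 28*z^3 - 15*z^2 + 15*z - 50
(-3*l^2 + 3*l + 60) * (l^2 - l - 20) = -3*l^4 + 6*l^3 + 117*l^2 - 120*l - 1200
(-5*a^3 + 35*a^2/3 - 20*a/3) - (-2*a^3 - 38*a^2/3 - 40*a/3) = -3*a^3 + 73*a^2/3 + 20*a/3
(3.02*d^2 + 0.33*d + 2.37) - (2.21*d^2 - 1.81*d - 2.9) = 0.81*d^2 + 2.14*d + 5.27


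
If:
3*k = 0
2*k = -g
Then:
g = 0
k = 0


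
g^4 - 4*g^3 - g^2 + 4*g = g*(g - 4)*(g - 1)*(g + 1)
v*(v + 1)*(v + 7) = v^3 + 8*v^2 + 7*v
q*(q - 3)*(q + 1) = q^3 - 2*q^2 - 3*q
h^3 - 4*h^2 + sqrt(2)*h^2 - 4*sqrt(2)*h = h*(h - 4)*(h + sqrt(2))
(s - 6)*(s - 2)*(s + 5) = s^3 - 3*s^2 - 28*s + 60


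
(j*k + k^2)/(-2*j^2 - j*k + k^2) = -k/(2*j - k)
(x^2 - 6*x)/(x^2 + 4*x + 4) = x*(x - 6)/(x^2 + 4*x + 4)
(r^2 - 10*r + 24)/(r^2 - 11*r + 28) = (r - 6)/(r - 7)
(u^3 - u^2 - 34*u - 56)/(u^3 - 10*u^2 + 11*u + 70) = (u + 4)/(u - 5)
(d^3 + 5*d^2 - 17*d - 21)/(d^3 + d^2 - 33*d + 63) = (d + 1)/(d - 3)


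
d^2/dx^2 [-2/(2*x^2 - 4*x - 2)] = 2*(-x^2 + 2*x + 4*(x - 1)^2 + 1)/(-x^2 + 2*x + 1)^3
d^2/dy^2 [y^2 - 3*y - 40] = 2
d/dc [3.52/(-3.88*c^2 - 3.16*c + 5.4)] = (27.3152*c + 11.1232)/(3.88*c^2 + 3.16*c - 5.4)^2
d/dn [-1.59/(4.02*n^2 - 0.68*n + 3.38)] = (12.7836*n - 1.0812)/(4.02*n^2 - 0.68*n + 3.38)^2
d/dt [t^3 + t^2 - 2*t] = 3*t^2 + 2*t - 2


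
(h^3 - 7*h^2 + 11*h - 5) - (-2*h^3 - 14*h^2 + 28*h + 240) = 3*h^3 + 7*h^2 - 17*h - 245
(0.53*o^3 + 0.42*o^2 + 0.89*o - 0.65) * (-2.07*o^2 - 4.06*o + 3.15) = -1.0971*o^5 - 3.0212*o^4 - 1.878*o^3 - 0.9449*o^2 + 5.4425*o - 2.0475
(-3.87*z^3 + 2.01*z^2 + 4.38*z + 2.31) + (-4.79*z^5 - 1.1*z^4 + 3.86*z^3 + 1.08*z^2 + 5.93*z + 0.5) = -4.79*z^5 - 1.1*z^4 - 0.0100000000000002*z^3 + 3.09*z^2 + 10.31*z + 2.81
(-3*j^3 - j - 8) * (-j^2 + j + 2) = 3*j^5 - 3*j^4 - 5*j^3 + 7*j^2 - 10*j - 16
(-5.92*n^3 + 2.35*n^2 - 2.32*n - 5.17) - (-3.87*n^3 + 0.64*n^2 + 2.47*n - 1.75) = -2.05*n^3 + 1.71*n^2 - 4.79*n - 3.42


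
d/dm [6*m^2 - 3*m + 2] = 12*m - 3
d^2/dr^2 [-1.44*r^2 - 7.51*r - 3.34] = -2.88000000000000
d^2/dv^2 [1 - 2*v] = 0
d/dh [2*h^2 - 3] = 4*h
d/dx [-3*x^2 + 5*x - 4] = 5 - 6*x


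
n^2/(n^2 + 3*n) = n/(n + 3)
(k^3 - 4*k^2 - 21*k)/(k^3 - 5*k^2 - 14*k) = (k + 3)/(k + 2)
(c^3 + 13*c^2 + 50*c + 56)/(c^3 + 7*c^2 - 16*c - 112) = (c + 2)/(c - 4)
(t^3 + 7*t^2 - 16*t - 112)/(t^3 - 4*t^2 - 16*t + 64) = (t + 7)/(t - 4)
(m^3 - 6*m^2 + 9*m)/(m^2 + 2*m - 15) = m*(m - 3)/(m + 5)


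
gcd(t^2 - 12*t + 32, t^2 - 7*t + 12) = t - 4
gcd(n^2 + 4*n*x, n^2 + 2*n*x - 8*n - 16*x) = 1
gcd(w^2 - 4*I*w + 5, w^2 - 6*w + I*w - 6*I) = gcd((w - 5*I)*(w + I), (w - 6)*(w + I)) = w + I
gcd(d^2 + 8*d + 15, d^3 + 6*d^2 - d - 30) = d^2 + 8*d + 15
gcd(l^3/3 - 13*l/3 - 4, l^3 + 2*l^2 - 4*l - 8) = 1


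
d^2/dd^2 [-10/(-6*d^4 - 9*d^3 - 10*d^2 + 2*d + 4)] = 20*(-(36*d^2 + 27*d + 10)*(6*d^4 + 9*d^3 + 10*d^2 - 2*d - 4) + (24*d^3 + 27*d^2 + 20*d - 2)^2)/(6*d^4 + 9*d^3 + 10*d^2 - 2*d - 4)^3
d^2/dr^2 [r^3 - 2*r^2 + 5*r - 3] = 6*r - 4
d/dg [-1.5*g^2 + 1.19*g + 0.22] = 1.19 - 3.0*g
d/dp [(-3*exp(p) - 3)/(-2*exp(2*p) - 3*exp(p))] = 3*(-2*exp(2*p) - 4*exp(p) - 3)*exp(-p)/(4*exp(2*p) + 12*exp(p) + 9)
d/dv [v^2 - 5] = 2*v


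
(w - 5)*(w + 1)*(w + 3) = w^3 - w^2 - 17*w - 15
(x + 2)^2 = x^2 + 4*x + 4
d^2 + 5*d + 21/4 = (d + 3/2)*(d + 7/2)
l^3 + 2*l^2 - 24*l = l*(l - 4)*(l + 6)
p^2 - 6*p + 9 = (p - 3)^2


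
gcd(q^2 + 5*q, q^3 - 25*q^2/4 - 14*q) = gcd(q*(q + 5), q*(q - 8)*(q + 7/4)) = q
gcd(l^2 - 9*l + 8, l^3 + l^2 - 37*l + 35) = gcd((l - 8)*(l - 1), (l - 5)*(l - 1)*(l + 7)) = l - 1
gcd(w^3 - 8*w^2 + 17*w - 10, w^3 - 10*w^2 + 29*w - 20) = w^2 - 6*w + 5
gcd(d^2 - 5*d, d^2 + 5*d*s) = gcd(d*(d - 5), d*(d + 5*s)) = d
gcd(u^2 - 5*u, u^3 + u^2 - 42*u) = u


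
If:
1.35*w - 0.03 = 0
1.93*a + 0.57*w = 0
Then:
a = -0.01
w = 0.02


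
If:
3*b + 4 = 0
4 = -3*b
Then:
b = -4/3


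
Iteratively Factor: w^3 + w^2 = (w)*(w^2 + w) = w*(w + 1)*(w)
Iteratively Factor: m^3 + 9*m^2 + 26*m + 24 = (m + 2)*(m^2 + 7*m + 12) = (m + 2)*(m + 3)*(m + 4)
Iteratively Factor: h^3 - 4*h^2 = (h)*(h^2 - 4*h) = h^2*(h - 4)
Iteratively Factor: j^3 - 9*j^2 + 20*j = (j)*(j^2 - 9*j + 20) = j*(j - 5)*(j - 4)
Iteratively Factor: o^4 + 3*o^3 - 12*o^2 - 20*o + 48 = (o + 3)*(o^3 - 12*o + 16) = (o - 2)*(o + 3)*(o^2 + 2*o - 8) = (o - 2)*(o + 3)*(o + 4)*(o - 2)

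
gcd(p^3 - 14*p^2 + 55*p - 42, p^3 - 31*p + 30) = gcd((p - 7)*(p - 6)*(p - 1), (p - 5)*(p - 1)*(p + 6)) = p - 1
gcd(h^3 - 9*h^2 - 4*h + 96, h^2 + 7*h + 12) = h + 3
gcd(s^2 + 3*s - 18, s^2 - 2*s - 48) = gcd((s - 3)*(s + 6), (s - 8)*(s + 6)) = s + 6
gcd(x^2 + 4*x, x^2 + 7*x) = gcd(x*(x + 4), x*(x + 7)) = x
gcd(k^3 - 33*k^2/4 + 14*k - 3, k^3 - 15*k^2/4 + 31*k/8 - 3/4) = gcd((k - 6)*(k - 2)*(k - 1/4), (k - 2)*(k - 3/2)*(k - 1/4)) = k^2 - 9*k/4 + 1/2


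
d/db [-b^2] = -2*b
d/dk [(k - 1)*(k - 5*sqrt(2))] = 2*k - 5*sqrt(2) - 1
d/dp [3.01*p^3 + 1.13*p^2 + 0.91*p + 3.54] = 9.03*p^2 + 2.26*p + 0.91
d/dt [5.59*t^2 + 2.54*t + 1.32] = 11.18*t + 2.54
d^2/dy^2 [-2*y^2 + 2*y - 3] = -4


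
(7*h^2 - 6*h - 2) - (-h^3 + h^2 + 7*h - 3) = h^3 + 6*h^2 - 13*h + 1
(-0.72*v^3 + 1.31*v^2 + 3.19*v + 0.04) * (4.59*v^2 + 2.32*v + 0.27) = -3.3048*v^5 + 4.3425*v^4 + 17.4869*v^3 + 7.9381*v^2 + 0.9541*v + 0.0108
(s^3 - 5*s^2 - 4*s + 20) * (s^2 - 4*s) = s^5 - 9*s^4 + 16*s^3 + 36*s^2 - 80*s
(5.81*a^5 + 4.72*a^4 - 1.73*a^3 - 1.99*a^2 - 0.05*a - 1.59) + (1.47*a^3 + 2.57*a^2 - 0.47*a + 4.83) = 5.81*a^5 + 4.72*a^4 - 0.26*a^3 + 0.58*a^2 - 0.52*a + 3.24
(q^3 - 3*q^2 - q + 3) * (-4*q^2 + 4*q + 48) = -4*q^5 + 16*q^4 + 40*q^3 - 160*q^2 - 36*q + 144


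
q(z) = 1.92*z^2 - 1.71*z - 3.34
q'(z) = 3.84*z - 1.71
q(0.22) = -3.62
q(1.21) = -2.60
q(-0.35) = -2.51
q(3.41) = 13.15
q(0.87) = -3.37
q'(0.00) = -1.71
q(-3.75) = 30.07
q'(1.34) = 3.44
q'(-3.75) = -16.11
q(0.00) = -3.34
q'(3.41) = 11.38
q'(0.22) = -0.87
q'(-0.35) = -3.05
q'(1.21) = 2.94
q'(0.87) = 1.63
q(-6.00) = 76.04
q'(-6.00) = -24.75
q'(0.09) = -1.36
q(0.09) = -3.48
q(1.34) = -2.18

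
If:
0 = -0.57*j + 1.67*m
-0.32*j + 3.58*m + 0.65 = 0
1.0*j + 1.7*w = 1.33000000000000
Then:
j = -0.72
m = -0.25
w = 1.21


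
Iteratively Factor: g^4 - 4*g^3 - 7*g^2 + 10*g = (g + 2)*(g^3 - 6*g^2 + 5*g) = (g - 1)*(g + 2)*(g^2 - 5*g) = g*(g - 1)*(g + 2)*(g - 5)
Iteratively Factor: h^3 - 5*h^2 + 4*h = (h - 4)*(h^2 - h) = (h - 4)*(h - 1)*(h)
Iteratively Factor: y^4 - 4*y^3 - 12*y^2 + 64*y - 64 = (y - 2)*(y^3 - 2*y^2 - 16*y + 32) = (y - 2)^2*(y^2 - 16) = (y - 2)^2*(y + 4)*(y - 4)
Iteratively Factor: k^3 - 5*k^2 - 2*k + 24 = (k - 3)*(k^2 - 2*k - 8) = (k - 4)*(k - 3)*(k + 2)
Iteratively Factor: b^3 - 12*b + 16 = (b + 4)*(b^2 - 4*b + 4) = (b - 2)*(b + 4)*(b - 2)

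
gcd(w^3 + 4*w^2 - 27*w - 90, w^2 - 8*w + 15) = w - 5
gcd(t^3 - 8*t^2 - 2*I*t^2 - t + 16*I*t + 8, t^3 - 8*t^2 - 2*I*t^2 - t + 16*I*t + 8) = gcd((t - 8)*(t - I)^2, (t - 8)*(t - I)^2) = t^3 + t^2*(-8 - 2*I) + t*(-1 + 16*I) + 8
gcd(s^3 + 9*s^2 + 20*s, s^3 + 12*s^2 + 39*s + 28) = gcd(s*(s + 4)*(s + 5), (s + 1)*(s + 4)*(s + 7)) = s + 4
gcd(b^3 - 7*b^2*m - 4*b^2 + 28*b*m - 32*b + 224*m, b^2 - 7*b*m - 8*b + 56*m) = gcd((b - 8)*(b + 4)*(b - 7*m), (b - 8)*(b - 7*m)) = b^2 - 7*b*m - 8*b + 56*m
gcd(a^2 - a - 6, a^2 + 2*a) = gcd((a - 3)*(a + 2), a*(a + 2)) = a + 2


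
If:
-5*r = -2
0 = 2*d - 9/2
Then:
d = 9/4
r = 2/5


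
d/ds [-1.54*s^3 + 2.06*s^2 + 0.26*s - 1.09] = -4.62*s^2 + 4.12*s + 0.26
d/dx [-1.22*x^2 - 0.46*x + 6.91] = -2.44*x - 0.46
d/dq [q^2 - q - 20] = 2*q - 1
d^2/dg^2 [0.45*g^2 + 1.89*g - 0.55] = 0.900000000000000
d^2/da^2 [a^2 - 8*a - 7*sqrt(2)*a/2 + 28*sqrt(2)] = 2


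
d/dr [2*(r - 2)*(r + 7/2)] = 4*r + 3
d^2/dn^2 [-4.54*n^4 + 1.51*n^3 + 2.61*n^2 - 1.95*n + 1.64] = -54.48*n^2 + 9.06*n + 5.22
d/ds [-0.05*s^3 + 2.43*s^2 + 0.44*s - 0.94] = -0.15*s^2 + 4.86*s + 0.44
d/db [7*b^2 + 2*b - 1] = 14*b + 2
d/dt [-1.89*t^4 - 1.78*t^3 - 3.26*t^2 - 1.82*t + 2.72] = -7.56*t^3 - 5.34*t^2 - 6.52*t - 1.82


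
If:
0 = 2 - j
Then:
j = 2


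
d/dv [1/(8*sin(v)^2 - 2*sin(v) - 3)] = 2*(1 - 8*sin(v))*cos(v)/(-8*sin(v)^2 + 2*sin(v) + 3)^2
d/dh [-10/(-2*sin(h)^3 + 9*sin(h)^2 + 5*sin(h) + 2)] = 10*(-6*sin(h)^2 + 18*sin(h) + 5)*cos(h)/(-2*sin(h)^3 + 9*sin(h)^2 + 5*sin(h) + 2)^2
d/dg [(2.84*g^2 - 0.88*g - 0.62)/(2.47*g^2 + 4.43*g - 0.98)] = (14.7548*g^2 - 2.5036*g + 3.609)/(6.1009*g^4 + 21.8842*g^3 + 14.7837*g^2 - 8.6828*g + 0.9604)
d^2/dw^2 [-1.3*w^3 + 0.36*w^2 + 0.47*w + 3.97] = 0.72 - 7.8*w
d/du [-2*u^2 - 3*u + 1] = -4*u - 3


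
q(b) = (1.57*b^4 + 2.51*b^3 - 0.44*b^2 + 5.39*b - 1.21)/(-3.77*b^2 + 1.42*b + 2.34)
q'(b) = (7.54*b - 1.42)*(1.57*b^4 + 2.51*b^3 - 0.44*b^2 + 5.39*b - 1.21)/(-3.77*b^2 + 1.42*b + 2.34)^2 + (6.28*b^3 + 7.53*b^2 - 0.88*b + 5.39)/(-3.77*b^2 + 1.42*b + 2.34)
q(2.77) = -6.89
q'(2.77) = -2.65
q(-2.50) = -0.19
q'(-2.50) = 1.60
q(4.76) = -14.30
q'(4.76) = -4.67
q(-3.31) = -1.68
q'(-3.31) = 2.12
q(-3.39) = -1.86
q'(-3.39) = 2.18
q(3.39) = -8.77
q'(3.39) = -3.37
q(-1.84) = 0.79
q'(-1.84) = 1.43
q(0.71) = 2.55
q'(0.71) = 14.40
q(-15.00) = -81.67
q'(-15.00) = 11.68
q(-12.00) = -50.38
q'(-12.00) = 9.19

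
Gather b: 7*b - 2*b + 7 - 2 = 5*b + 5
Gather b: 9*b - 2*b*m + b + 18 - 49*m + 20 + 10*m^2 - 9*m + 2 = b*(10 - 2*m) + 10*m^2 - 58*m + 40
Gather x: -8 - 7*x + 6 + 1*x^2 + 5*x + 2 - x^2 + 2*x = 0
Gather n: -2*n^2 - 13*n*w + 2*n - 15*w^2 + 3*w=-2*n^2 + n*(2 - 13*w) - 15*w^2 + 3*w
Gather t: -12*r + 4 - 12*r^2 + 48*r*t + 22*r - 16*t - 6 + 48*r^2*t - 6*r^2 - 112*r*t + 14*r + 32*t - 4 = -18*r^2 + 24*r + t*(48*r^2 - 64*r + 16) - 6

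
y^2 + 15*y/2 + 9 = (y + 3/2)*(y + 6)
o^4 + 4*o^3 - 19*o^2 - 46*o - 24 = (o - 4)*(o + 1)^2*(o + 6)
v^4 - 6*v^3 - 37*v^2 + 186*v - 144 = (v - 8)*(v - 3)*(v - 1)*(v + 6)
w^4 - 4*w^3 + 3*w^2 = w^2*(w - 3)*(w - 1)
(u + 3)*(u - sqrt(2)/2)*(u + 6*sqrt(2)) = u^3 + 3*u^2 + 11*sqrt(2)*u^2/2 - 6*u + 33*sqrt(2)*u/2 - 18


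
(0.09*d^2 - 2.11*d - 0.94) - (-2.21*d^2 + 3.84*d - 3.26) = 2.3*d^2 - 5.95*d + 2.32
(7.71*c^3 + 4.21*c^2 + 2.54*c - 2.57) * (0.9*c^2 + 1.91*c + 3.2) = 6.939*c^5 + 18.5151*c^4 + 34.9991*c^3 + 16.0104*c^2 + 3.2193*c - 8.224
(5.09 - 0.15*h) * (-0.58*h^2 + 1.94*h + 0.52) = 0.087*h^3 - 3.2432*h^2 + 9.7966*h + 2.6468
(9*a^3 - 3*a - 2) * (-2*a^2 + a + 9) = -18*a^5 + 9*a^4 + 87*a^3 + a^2 - 29*a - 18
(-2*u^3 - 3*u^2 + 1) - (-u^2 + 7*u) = -2*u^3 - 2*u^2 - 7*u + 1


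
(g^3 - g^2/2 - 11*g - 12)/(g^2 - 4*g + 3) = (g^3 - g^2/2 - 11*g - 12)/(g^2 - 4*g + 3)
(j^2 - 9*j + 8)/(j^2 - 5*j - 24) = (j - 1)/(j + 3)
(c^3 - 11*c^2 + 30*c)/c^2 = c - 11 + 30/c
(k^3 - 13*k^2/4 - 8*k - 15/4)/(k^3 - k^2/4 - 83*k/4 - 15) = (k + 1)/(k + 4)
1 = 1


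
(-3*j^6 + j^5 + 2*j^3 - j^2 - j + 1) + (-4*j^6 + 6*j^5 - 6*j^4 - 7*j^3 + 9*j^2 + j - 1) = -7*j^6 + 7*j^5 - 6*j^4 - 5*j^3 + 8*j^2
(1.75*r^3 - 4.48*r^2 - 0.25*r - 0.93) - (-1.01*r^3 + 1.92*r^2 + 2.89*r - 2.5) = 2.76*r^3 - 6.4*r^2 - 3.14*r + 1.57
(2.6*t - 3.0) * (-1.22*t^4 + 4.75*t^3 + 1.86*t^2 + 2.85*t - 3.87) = -3.172*t^5 + 16.01*t^4 - 9.414*t^3 + 1.83*t^2 - 18.612*t + 11.61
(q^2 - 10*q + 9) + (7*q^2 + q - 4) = 8*q^2 - 9*q + 5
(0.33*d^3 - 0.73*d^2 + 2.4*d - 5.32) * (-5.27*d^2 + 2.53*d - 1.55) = -1.7391*d^5 + 4.682*d^4 - 15.0064*d^3 + 35.2399*d^2 - 17.1796*d + 8.246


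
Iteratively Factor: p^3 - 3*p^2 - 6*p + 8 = (p - 4)*(p^2 + p - 2) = (p - 4)*(p + 2)*(p - 1)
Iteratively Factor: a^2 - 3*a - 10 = (a - 5)*(a + 2)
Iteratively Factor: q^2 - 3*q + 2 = (q - 2)*(q - 1)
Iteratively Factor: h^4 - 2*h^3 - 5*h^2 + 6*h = (h - 1)*(h^3 - h^2 - 6*h) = (h - 1)*(h + 2)*(h^2 - 3*h) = (h - 3)*(h - 1)*(h + 2)*(h)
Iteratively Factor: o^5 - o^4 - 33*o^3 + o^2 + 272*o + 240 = (o + 4)*(o^4 - 5*o^3 - 13*o^2 + 53*o + 60) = (o - 4)*(o + 4)*(o^3 - o^2 - 17*o - 15) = (o - 4)*(o + 3)*(o + 4)*(o^2 - 4*o - 5) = (o - 4)*(o + 1)*(o + 3)*(o + 4)*(o - 5)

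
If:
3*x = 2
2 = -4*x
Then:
No Solution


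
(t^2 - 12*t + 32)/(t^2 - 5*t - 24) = (t - 4)/(t + 3)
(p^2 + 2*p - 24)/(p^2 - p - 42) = (p - 4)/(p - 7)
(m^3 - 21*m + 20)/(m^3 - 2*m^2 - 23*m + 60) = (m - 1)/(m - 3)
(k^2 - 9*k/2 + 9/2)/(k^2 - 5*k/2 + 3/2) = (k - 3)/(k - 1)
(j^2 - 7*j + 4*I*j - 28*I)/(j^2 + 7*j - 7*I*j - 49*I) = (j^2 + j*(-7 + 4*I) - 28*I)/(j^2 + 7*j*(1 - I) - 49*I)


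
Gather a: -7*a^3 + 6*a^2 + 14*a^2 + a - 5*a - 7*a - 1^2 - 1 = -7*a^3 + 20*a^2 - 11*a - 2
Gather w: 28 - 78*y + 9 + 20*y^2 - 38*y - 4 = 20*y^2 - 116*y + 33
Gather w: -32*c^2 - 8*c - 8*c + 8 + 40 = -32*c^2 - 16*c + 48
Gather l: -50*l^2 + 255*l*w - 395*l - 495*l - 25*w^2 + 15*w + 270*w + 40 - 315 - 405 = -50*l^2 + l*(255*w - 890) - 25*w^2 + 285*w - 680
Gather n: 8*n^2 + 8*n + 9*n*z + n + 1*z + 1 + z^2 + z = 8*n^2 + n*(9*z + 9) + z^2 + 2*z + 1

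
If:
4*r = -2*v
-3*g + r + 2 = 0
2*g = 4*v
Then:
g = 8/13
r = -2/13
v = 4/13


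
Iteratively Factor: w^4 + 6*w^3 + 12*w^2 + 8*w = (w)*(w^3 + 6*w^2 + 12*w + 8) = w*(w + 2)*(w^2 + 4*w + 4) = w*(w + 2)^2*(w + 2)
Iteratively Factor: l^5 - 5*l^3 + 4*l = (l + 1)*(l^4 - l^3 - 4*l^2 + 4*l) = (l - 2)*(l + 1)*(l^3 + l^2 - 2*l) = (l - 2)*(l - 1)*(l + 1)*(l^2 + 2*l) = (l - 2)*(l - 1)*(l + 1)*(l + 2)*(l)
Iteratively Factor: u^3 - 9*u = (u)*(u^2 - 9) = u*(u - 3)*(u + 3)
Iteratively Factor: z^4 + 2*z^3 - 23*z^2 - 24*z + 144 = (z + 4)*(z^3 - 2*z^2 - 15*z + 36) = (z + 4)^2*(z^2 - 6*z + 9) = (z - 3)*(z + 4)^2*(z - 3)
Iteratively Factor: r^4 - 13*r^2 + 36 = (r - 3)*(r^3 + 3*r^2 - 4*r - 12) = (r - 3)*(r - 2)*(r^2 + 5*r + 6) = (r - 3)*(r - 2)*(r + 3)*(r + 2)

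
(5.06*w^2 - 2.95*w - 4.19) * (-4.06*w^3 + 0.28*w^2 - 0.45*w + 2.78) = -20.5436*w^5 + 13.3938*w^4 + 13.9084*w^3 + 14.2211*w^2 - 6.3155*w - 11.6482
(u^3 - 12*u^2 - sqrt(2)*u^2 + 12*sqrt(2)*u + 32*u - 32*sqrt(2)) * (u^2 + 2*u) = u^5 - 10*u^4 - sqrt(2)*u^4 + 8*u^3 + 10*sqrt(2)*u^3 - 8*sqrt(2)*u^2 + 64*u^2 - 64*sqrt(2)*u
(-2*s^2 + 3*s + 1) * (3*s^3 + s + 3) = -6*s^5 + 9*s^4 + s^3 - 3*s^2 + 10*s + 3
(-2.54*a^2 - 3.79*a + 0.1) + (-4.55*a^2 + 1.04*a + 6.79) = -7.09*a^2 - 2.75*a + 6.89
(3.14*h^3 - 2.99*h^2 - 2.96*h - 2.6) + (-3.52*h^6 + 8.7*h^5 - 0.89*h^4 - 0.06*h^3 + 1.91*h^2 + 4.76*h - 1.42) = -3.52*h^6 + 8.7*h^5 - 0.89*h^4 + 3.08*h^3 - 1.08*h^2 + 1.8*h - 4.02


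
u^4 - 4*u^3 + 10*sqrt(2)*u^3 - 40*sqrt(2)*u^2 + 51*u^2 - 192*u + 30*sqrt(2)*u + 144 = (u - 3)*(u - 1)*(u + 4*sqrt(2))*(u + 6*sqrt(2))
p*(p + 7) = p^2 + 7*p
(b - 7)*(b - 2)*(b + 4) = b^3 - 5*b^2 - 22*b + 56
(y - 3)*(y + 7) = y^2 + 4*y - 21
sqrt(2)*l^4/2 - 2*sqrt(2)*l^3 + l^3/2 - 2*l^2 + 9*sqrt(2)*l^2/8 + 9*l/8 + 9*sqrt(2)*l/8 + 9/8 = (l - 3)*(l - 3/2)*(l + 1/2)*(sqrt(2)*l/2 + 1/2)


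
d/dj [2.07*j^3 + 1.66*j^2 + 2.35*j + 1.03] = 6.21*j^2 + 3.32*j + 2.35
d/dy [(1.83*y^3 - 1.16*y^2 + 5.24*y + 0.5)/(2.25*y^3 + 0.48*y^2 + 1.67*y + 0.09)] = (3.4884*y^4 - 17.4678*y^3 - 7.3333*y^2 - 0.688800000000001*y - 0.3634)/(5.0625*y^6 + 2.16*y^5 + 7.7454*y^4 + 2.0082*y^3 + 2.8753*y^2 + 0.3006*y + 0.0081)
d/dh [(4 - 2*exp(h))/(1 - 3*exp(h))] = 10*exp(h)/(3*exp(h) - 1)^2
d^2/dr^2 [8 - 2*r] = 0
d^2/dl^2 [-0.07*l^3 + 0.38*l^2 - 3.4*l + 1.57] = 0.76 - 0.42*l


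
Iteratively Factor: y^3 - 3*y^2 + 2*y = (y - 2)*(y^2 - y) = y*(y - 2)*(y - 1)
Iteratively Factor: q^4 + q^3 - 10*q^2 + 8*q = (q + 4)*(q^3 - 3*q^2 + 2*q) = (q - 2)*(q + 4)*(q^2 - q) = q*(q - 2)*(q + 4)*(q - 1)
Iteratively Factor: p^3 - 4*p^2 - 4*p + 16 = (p - 4)*(p^2 - 4) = (p - 4)*(p - 2)*(p + 2)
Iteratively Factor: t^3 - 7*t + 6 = (t - 1)*(t^2 + t - 6) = (t - 2)*(t - 1)*(t + 3)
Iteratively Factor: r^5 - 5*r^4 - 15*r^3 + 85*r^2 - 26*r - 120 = (r - 3)*(r^4 - 2*r^3 - 21*r^2 + 22*r + 40) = (r - 3)*(r + 1)*(r^3 - 3*r^2 - 18*r + 40) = (r - 3)*(r + 1)*(r + 4)*(r^2 - 7*r + 10) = (r - 3)*(r - 2)*(r + 1)*(r + 4)*(r - 5)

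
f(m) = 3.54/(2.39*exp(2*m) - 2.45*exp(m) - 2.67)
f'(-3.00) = 0.05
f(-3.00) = -1.27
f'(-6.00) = 0.00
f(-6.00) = -1.32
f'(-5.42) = 0.01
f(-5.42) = -1.32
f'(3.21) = -0.01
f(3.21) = 0.00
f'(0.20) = -3.33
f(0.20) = -1.69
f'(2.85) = -0.01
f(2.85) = 0.01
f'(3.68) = -0.00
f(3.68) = 0.00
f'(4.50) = -0.00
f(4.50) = 0.00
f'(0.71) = -10.49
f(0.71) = 1.58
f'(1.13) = -0.85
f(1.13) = 0.28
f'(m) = 3.54*(-4.78*exp(2*m) + 2.45*exp(m))/(2.39*exp(2*m) - 2.45*exp(m) - 2.67)^2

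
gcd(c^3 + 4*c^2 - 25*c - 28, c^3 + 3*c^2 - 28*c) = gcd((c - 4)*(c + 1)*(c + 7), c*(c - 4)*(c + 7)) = c^2 + 3*c - 28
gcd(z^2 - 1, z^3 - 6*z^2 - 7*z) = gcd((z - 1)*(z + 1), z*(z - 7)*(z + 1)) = z + 1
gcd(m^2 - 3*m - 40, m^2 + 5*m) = m + 5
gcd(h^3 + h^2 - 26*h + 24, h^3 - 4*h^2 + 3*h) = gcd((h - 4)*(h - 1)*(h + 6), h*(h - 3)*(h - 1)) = h - 1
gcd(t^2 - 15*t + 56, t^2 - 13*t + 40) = t - 8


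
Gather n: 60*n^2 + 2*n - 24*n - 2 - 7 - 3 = 60*n^2 - 22*n - 12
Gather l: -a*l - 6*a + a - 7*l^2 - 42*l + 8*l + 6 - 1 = -5*a - 7*l^2 + l*(-a - 34) + 5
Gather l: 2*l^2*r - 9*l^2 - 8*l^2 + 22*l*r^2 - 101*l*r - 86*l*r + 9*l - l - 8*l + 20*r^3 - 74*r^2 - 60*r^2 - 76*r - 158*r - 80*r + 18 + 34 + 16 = l^2*(2*r - 17) + l*(22*r^2 - 187*r) + 20*r^3 - 134*r^2 - 314*r + 68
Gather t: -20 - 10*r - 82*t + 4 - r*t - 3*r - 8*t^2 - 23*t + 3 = -13*r - 8*t^2 + t*(-r - 105) - 13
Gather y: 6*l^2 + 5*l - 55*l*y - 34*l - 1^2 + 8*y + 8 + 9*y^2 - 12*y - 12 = 6*l^2 - 29*l + 9*y^2 + y*(-55*l - 4) - 5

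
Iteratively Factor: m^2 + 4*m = (m + 4)*(m)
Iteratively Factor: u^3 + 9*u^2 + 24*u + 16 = (u + 4)*(u^2 + 5*u + 4) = (u + 1)*(u + 4)*(u + 4)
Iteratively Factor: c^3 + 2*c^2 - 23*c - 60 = (c + 4)*(c^2 - 2*c - 15) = (c + 3)*(c + 4)*(c - 5)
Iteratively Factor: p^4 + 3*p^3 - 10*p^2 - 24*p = (p)*(p^3 + 3*p^2 - 10*p - 24) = p*(p - 3)*(p^2 + 6*p + 8) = p*(p - 3)*(p + 2)*(p + 4)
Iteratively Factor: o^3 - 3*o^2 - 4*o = (o)*(o^2 - 3*o - 4) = o*(o + 1)*(o - 4)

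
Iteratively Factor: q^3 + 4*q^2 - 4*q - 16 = (q + 4)*(q^2 - 4) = (q + 2)*(q + 4)*(q - 2)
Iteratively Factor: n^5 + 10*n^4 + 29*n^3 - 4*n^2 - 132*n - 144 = (n + 3)*(n^4 + 7*n^3 + 8*n^2 - 28*n - 48) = (n + 2)*(n + 3)*(n^3 + 5*n^2 - 2*n - 24) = (n + 2)*(n + 3)*(n + 4)*(n^2 + n - 6) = (n - 2)*(n + 2)*(n + 3)*(n + 4)*(n + 3)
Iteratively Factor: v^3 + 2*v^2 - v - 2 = (v + 1)*(v^2 + v - 2) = (v - 1)*(v + 1)*(v + 2)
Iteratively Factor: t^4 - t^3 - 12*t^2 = (t)*(t^3 - t^2 - 12*t) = t*(t + 3)*(t^2 - 4*t) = t^2*(t + 3)*(t - 4)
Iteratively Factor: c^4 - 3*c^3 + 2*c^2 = (c)*(c^3 - 3*c^2 + 2*c) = c^2*(c^2 - 3*c + 2) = c^2*(c - 1)*(c - 2)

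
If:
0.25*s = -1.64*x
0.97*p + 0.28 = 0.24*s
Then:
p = -1.62309278350515*x - 0.288659793814433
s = -6.56*x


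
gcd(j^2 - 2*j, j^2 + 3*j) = j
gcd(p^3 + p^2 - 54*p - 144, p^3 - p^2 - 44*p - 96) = p^2 - 5*p - 24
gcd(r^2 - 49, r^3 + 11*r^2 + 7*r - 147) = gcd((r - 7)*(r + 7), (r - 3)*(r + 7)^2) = r + 7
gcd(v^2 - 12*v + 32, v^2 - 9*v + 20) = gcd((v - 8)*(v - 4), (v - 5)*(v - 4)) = v - 4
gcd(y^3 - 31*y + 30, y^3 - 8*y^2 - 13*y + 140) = y - 5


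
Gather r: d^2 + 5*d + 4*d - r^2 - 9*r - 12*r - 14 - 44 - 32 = d^2 + 9*d - r^2 - 21*r - 90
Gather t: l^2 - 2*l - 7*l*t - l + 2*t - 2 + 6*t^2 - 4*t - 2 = l^2 - 3*l + 6*t^2 + t*(-7*l - 2) - 4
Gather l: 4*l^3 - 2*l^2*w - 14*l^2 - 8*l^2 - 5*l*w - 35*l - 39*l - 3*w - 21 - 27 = 4*l^3 + l^2*(-2*w - 22) + l*(-5*w - 74) - 3*w - 48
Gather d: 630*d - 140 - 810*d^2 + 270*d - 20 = -810*d^2 + 900*d - 160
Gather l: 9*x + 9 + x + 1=10*x + 10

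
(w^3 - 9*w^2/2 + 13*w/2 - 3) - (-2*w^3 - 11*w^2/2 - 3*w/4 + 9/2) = 3*w^3 + w^2 + 29*w/4 - 15/2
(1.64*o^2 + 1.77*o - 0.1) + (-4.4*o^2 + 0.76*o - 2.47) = -2.76*o^2 + 2.53*o - 2.57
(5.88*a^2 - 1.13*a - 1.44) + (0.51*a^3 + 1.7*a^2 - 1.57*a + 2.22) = 0.51*a^3 + 7.58*a^2 - 2.7*a + 0.78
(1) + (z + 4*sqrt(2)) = z + 1 + 4*sqrt(2)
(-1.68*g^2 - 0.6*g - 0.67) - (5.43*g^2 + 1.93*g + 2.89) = -7.11*g^2 - 2.53*g - 3.56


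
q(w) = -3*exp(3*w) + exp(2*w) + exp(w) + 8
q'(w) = -9*exp(3*w) + 2*exp(2*w) + exp(w)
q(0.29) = 3.96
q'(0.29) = -16.57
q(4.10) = -655378.68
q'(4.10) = -1969921.66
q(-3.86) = 8.02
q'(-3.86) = 0.02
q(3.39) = -77406.50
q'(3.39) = -233182.89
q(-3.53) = 8.03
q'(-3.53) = 0.03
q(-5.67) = 8.00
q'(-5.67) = 0.00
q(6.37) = -597365919.99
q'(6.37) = -1792440075.62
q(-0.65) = 8.37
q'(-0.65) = -0.21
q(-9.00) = 8.00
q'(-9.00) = 0.00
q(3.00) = -23877.74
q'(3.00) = -72100.81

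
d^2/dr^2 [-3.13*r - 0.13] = 0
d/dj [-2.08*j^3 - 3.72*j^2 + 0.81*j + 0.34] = -6.24*j^2 - 7.44*j + 0.81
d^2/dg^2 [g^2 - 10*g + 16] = 2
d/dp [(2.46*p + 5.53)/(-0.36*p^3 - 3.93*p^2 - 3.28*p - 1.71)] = (1.7712*p^3 + 15.6402*p^2 + 43.4658*p + 13.9318)/(0.1296*p^6 + 2.8296*p^5 + 17.8065*p^4 + 27.012*p^3 + 24.199*p^2 + 11.2176*p + 2.9241)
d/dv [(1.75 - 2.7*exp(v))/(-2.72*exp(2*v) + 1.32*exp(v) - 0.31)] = (-7.344*exp(2*v) + 9.52*exp(v) - 1.473)*exp(v)/(7.3984*exp(4*v) - 7.1808*exp(3*v) + 3.4288*exp(2*v) - 0.8184*exp(v) + 0.0961)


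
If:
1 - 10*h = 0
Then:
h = 1/10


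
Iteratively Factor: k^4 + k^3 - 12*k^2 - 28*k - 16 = (k - 4)*(k^3 + 5*k^2 + 8*k + 4) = (k - 4)*(k + 2)*(k^2 + 3*k + 2) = (k - 4)*(k + 2)^2*(k + 1)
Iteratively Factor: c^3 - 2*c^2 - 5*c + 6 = (c - 1)*(c^2 - c - 6) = (c - 1)*(c + 2)*(c - 3)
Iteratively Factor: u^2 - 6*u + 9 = (u - 3)*(u - 3)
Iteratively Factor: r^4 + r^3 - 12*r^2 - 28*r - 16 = (r + 2)*(r^3 - r^2 - 10*r - 8) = (r - 4)*(r + 2)*(r^2 + 3*r + 2) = (r - 4)*(r + 1)*(r + 2)*(r + 2)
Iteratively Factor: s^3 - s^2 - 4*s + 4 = (s + 2)*(s^2 - 3*s + 2) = (s - 1)*(s + 2)*(s - 2)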